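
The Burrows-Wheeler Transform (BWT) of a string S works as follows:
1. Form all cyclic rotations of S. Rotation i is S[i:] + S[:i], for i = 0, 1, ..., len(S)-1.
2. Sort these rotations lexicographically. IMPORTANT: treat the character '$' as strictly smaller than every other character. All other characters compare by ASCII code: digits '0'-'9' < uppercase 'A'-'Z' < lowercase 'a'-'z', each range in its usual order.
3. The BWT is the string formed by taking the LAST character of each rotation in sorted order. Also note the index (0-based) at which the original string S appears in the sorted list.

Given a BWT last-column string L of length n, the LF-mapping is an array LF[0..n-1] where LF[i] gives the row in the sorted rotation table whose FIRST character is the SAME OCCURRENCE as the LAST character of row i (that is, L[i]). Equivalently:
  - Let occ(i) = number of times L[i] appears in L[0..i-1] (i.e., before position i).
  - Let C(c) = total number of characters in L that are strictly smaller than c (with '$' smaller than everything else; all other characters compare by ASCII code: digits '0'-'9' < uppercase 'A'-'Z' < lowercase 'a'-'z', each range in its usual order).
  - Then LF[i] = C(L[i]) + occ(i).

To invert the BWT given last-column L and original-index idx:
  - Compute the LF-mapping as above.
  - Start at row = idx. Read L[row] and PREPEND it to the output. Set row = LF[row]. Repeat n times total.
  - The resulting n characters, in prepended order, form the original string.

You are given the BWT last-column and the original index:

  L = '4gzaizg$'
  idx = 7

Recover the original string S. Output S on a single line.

LF mapping: 1 3 6 2 5 7 4 0
Walk LF starting at row 7, prepending L[row]:
  step 1: row=7, L[7]='$', prepend. Next row=LF[7]=0
  step 2: row=0, L[0]='4', prepend. Next row=LF[0]=1
  step 3: row=1, L[1]='g', prepend. Next row=LF[1]=3
  step 4: row=3, L[3]='a', prepend. Next row=LF[3]=2
  step 5: row=2, L[2]='z', prepend. Next row=LF[2]=6
  step 6: row=6, L[6]='g', prepend. Next row=LF[6]=4
  step 7: row=4, L[4]='i', prepend. Next row=LF[4]=5
  step 8: row=5, L[5]='z', prepend. Next row=LF[5]=7
Reversed output: zigzag4$

Answer: zigzag4$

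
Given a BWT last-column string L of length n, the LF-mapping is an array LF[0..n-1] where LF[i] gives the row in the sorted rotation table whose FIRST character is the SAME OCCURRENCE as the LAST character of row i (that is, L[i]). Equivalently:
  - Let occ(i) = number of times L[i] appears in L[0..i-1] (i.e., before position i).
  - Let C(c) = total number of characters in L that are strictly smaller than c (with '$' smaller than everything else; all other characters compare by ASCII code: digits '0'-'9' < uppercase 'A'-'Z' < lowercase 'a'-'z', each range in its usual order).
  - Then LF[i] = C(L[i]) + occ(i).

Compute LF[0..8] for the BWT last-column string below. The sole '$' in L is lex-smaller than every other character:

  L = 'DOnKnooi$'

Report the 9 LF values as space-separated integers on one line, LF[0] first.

Char counts: '$':1, 'D':1, 'K':1, 'O':1, 'i':1, 'n':2, 'o':2
C (first-col start): C('$')=0, C('D')=1, C('K')=2, C('O')=3, C('i')=4, C('n')=5, C('o')=7
L[0]='D': occ=0, LF[0]=C('D')+0=1+0=1
L[1]='O': occ=0, LF[1]=C('O')+0=3+0=3
L[2]='n': occ=0, LF[2]=C('n')+0=5+0=5
L[3]='K': occ=0, LF[3]=C('K')+0=2+0=2
L[4]='n': occ=1, LF[4]=C('n')+1=5+1=6
L[5]='o': occ=0, LF[5]=C('o')+0=7+0=7
L[6]='o': occ=1, LF[6]=C('o')+1=7+1=8
L[7]='i': occ=0, LF[7]=C('i')+0=4+0=4
L[8]='$': occ=0, LF[8]=C('$')+0=0+0=0

Answer: 1 3 5 2 6 7 8 4 0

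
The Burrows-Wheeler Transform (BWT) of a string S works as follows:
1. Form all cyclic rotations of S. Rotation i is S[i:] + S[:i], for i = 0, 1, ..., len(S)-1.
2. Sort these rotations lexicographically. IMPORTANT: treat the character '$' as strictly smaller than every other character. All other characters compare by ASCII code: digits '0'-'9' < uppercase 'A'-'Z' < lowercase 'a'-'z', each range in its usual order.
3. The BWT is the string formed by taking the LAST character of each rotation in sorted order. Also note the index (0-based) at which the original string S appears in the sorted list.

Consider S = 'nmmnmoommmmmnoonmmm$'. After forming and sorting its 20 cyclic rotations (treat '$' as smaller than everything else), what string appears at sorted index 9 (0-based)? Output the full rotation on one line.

Answer: mnmoommmmmnoonmmm$nm

Derivation:
All 20 rotations (rotation i = S[i:]+S[:i]):
  rot[0] = nmmnmoommmmmnoonmmm$
  rot[1] = mmnmoommmmmnoonmmm$n
  rot[2] = mnmoommmmmnoonmmm$nm
  rot[3] = nmoommmmmnoonmmm$nmm
  rot[4] = moommmmmnoonmmm$nmmn
  rot[5] = oommmmmnoonmmm$nmmnm
  rot[6] = ommmmmnoonmmm$nmmnmo
  rot[7] = mmmmmnoonmmm$nmmnmoo
  rot[8] = mmmmnoonmmm$nmmnmoom
  rot[9] = mmmnoonmmm$nmmnmoomm
  rot[10] = mmnoonmmm$nmmnmoommm
  rot[11] = mnoonmmm$nmmnmoommmm
  rot[12] = noonmmm$nmmnmoommmmm
  rot[13] = oonmmm$nmmnmoommmmmn
  rot[14] = onmmm$nmmnmoommmmmno
  rot[15] = nmmm$nmmnmoommmmmnoo
  rot[16] = mmm$nmmnmoommmmmnoon
  rot[17] = mm$nmmnmoommmmmnoonm
  rot[18] = m$nmmnmoommmmmnoonmm
  rot[19] = $nmmnmoommmmmnoonmmm
Sorted (with $ < everything):
  sorted[0] = $nmmnmoommmmmnoonmmm
  sorted[1] = m$nmmnmoommmmmnoonmm
  sorted[2] = mm$nmmnmoommmmmnoonm
  sorted[3] = mmm$nmmnmoommmmmnoon
  sorted[4] = mmmmmnoonmmm$nmmnmoo
  sorted[5] = mmmmnoonmmm$nmmnmoom
  sorted[6] = mmmnoonmmm$nmmnmoomm
  sorted[7] = mmnmoommmmmnoonmmm$n
  sorted[8] = mmnoonmmm$nmmnmoommm
  sorted[9] = mnmoommmmmnoonmmm$nm
  sorted[10] = mnoonmmm$nmmnmoommmm
  sorted[11] = moommmmmnoonmmm$nmmn
  sorted[12] = nmmm$nmmnmoommmmmnoo
  sorted[13] = nmmnmoommmmmnoonmmm$
  sorted[14] = nmoommmmmnoonmmm$nmm
  sorted[15] = noonmmm$nmmnmoommmmm
  sorted[16] = ommmmmnoonmmm$nmmnmo
  sorted[17] = onmmm$nmmnmoommmmmno
  sorted[18] = oommmmmnoonmmm$nmmnm
  sorted[19] = oonmmm$nmmnmoommmmmn
sorted[9] = mnmoommmmmnoonmmm$nm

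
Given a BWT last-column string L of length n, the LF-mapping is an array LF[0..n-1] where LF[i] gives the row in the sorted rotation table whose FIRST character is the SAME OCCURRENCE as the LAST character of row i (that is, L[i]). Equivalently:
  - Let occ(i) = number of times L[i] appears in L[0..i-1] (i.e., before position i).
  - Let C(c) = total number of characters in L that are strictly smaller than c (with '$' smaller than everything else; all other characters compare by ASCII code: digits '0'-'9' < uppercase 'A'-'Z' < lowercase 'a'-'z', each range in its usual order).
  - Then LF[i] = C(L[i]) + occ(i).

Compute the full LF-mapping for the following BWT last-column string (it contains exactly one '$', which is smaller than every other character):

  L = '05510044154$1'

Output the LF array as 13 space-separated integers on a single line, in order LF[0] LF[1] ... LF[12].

Char counts: '$':1, '0':3, '1':3, '4':3, '5':3
C (first-col start): C('$')=0, C('0')=1, C('1')=4, C('4')=7, C('5')=10
L[0]='0': occ=0, LF[0]=C('0')+0=1+0=1
L[1]='5': occ=0, LF[1]=C('5')+0=10+0=10
L[2]='5': occ=1, LF[2]=C('5')+1=10+1=11
L[3]='1': occ=0, LF[3]=C('1')+0=4+0=4
L[4]='0': occ=1, LF[4]=C('0')+1=1+1=2
L[5]='0': occ=2, LF[5]=C('0')+2=1+2=3
L[6]='4': occ=0, LF[6]=C('4')+0=7+0=7
L[7]='4': occ=1, LF[7]=C('4')+1=7+1=8
L[8]='1': occ=1, LF[8]=C('1')+1=4+1=5
L[9]='5': occ=2, LF[9]=C('5')+2=10+2=12
L[10]='4': occ=2, LF[10]=C('4')+2=7+2=9
L[11]='$': occ=0, LF[11]=C('$')+0=0+0=0
L[12]='1': occ=2, LF[12]=C('1')+2=4+2=6

Answer: 1 10 11 4 2 3 7 8 5 12 9 0 6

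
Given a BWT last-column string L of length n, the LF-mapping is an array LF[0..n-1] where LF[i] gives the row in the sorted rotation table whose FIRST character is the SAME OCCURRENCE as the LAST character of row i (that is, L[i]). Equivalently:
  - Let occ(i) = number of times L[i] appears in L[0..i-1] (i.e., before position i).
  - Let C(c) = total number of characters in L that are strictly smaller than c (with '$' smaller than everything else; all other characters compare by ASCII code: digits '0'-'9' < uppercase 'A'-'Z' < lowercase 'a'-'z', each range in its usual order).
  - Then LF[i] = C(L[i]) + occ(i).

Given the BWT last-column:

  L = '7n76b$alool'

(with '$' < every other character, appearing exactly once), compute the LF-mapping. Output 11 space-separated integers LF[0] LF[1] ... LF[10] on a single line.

Answer: 2 8 3 1 5 0 4 6 9 10 7

Derivation:
Char counts: '$':1, '6':1, '7':2, 'a':1, 'b':1, 'l':2, 'n':1, 'o':2
C (first-col start): C('$')=0, C('6')=1, C('7')=2, C('a')=4, C('b')=5, C('l')=6, C('n')=8, C('o')=9
L[0]='7': occ=0, LF[0]=C('7')+0=2+0=2
L[1]='n': occ=0, LF[1]=C('n')+0=8+0=8
L[2]='7': occ=1, LF[2]=C('7')+1=2+1=3
L[3]='6': occ=0, LF[3]=C('6')+0=1+0=1
L[4]='b': occ=0, LF[4]=C('b')+0=5+0=5
L[5]='$': occ=0, LF[5]=C('$')+0=0+0=0
L[6]='a': occ=0, LF[6]=C('a')+0=4+0=4
L[7]='l': occ=0, LF[7]=C('l')+0=6+0=6
L[8]='o': occ=0, LF[8]=C('o')+0=9+0=9
L[9]='o': occ=1, LF[9]=C('o')+1=9+1=10
L[10]='l': occ=1, LF[10]=C('l')+1=6+1=7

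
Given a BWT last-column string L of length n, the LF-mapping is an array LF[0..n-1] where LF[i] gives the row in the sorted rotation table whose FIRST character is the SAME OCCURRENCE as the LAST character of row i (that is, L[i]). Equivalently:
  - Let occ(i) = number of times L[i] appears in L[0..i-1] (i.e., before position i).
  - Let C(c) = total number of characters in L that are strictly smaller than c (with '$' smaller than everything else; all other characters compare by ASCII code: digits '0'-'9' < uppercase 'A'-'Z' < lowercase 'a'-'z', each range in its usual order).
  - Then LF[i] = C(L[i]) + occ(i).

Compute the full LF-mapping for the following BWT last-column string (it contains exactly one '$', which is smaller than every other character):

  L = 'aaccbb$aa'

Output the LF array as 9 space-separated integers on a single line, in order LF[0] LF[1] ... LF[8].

Answer: 1 2 7 8 5 6 0 3 4

Derivation:
Char counts: '$':1, 'a':4, 'b':2, 'c':2
C (first-col start): C('$')=0, C('a')=1, C('b')=5, C('c')=7
L[0]='a': occ=0, LF[0]=C('a')+0=1+0=1
L[1]='a': occ=1, LF[1]=C('a')+1=1+1=2
L[2]='c': occ=0, LF[2]=C('c')+0=7+0=7
L[3]='c': occ=1, LF[3]=C('c')+1=7+1=8
L[4]='b': occ=0, LF[4]=C('b')+0=5+0=5
L[5]='b': occ=1, LF[5]=C('b')+1=5+1=6
L[6]='$': occ=0, LF[6]=C('$')+0=0+0=0
L[7]='a': occ=2, LF[7]=C('a')+2=1+2=3
L[8]='a': occ=3, LF[8]=C('a')+3=1+3=4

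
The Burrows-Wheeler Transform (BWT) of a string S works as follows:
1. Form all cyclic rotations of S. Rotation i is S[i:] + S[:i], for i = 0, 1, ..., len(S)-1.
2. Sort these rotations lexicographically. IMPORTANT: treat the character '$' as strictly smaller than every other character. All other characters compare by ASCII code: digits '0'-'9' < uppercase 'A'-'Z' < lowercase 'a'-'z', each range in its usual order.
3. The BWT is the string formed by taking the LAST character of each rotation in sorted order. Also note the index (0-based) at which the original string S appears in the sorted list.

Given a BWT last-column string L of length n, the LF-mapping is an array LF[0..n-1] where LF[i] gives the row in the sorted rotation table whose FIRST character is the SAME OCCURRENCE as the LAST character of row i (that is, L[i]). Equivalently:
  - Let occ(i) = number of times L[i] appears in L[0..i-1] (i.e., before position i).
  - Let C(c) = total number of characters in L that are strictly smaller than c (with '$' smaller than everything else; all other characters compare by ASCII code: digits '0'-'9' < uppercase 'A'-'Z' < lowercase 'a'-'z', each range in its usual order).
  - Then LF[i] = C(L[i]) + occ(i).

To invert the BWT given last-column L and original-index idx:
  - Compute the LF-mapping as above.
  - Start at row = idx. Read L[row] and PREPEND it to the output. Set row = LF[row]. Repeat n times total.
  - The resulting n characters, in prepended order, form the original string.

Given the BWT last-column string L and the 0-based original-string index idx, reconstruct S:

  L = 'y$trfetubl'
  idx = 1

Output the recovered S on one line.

Answer: butterfly$

Derivation:
LF mapping: 9 0 6 5 3 2 7 8 1 4
Walk LF starting at row 1, prepending L[row]:
  step 1: row=1, L[1]='$', prepend. Next row=LF[1]=0
  step 2: row=0, L[0]='y', prepend. Next row=LF[0]=9
  step 3: row=9, L[9]='l', prepend. Next row=LF[9]=4
  step 4: row=4, L[4]='f', prepend. Next row=LF[4]=3
  step 5: row=3, L[3]='r', prepend. Next row=LF[3]=5
  step 6: row=5, L[5]='e', prepend. Next row=LF[5]=2
  step 7: row=2, L[2]='t', prepend. Next row=LF[2]=6
  step 8: row=6, L[6]='t', prepend. Next row=LF[6]=7
  step 9: row=7, L[7]='u', prepend. Next row=LF[7]=8
  step 10: row=8, L[8]='b', prepend. Next row=LF[8]=1
Reversed output: butterfly$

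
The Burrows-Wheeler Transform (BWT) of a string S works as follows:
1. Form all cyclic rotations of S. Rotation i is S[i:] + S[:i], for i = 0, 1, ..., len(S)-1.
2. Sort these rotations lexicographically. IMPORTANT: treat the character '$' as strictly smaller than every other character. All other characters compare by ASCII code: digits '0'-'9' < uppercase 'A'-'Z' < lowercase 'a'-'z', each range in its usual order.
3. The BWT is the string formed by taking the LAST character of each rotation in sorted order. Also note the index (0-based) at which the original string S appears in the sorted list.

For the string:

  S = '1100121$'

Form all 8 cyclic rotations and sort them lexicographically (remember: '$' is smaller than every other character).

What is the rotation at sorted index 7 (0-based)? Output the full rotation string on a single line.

All 8 rotations (rotation i = S[i:]+S[:i]):
  rot[0] = 1100121$
  rot[1] = 100121$1
  rot[2] = 00121$11
  rot[3] = 0121$110
  rot[4] = 121$1100
  rot[5] = 21$11001
  rot[6] = 1$110012
  rot[7] = $1100121
Sorted (with $ < everything):
  sorted[0] = $1100121
  sorted[1] = 00121$11
  sorted[2] = 0121$110
  sorted[3] = 1$110012
  sorted[4] = 100121$1
  sorted[5] = 1100121$
  sorted[6] = 121$1100
  sorted[7] = 21$11001
sorted[7] = 21$11001

Answer: 21$11001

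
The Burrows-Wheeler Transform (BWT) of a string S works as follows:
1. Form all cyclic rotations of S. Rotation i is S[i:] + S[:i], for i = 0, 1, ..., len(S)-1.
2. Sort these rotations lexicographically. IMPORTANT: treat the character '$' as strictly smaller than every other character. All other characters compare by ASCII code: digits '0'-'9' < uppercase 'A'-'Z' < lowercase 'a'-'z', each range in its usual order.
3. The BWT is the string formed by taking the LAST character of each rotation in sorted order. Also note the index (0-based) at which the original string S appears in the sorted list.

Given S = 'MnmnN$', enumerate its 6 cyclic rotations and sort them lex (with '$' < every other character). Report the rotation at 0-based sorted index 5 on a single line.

Answer: nmnN$M

Derivation:
All 6 rotations (rotation i = S[i:]+S[:i]):
  rot[0] = MnmnN$
  rot[1] = nmnN$M
  rot[2] = mnN$Mn
  rot[3] = nN$Mnm
  rot[4] = N$Mnmn
  rot[5] = $MnmnN
Sorted (with $ < everything):
  sorted[0] = $MnmnN
  sorted[1] = MnmnN$
  sorted[2] = N$Mnmn
  sorted[3] = mnN$Mn
  sorted[4] = nN$Mnm
  sorted[5] = nmnN$M
sorted[5] = nmnN$M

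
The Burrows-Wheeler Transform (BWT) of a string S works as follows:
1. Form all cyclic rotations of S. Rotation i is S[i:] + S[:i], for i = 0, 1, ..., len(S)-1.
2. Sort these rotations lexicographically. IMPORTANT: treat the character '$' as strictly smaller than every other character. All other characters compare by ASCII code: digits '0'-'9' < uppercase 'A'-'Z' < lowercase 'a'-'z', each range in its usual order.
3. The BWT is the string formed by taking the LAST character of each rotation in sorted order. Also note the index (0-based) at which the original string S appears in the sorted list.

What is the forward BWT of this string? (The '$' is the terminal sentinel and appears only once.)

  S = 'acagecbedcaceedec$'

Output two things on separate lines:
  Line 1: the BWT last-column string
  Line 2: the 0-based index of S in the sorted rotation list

All 18 rotations (rotation i = S[i:]+S[:i]):
  rot[0] = acagecbedcaceedec$
  rot[1] = cagecbedcaceedec$a
  rot[2] = agecbedcaceedec$ac
  rot[3] = gecbedcaceedec$aca
  rot[4] = ecbedcaceedec$acag
  rot[5] = cbedcaceedec$acage
  rot[6] = bedcaceedec$acagec
  rot[7] = edcaceedec$acagecb
  rot[8] = dcaceedec$acagecbe
  rot[9] = caceedec$acagecbed
  rot[10] = aceedec$acagecbedc
  rot[11] = ceedec$acagecbedca
  rot[12] = eedec$acagecbedcac
  rot[13] = edec$acagecbedcace
  rot[14] = dec$acagecbedcacee
  rot[15] = ec$acagecbedcaceed
  rot[16] = c$acagecbedcaceede
  rot[17] = $acagecbedcaceedec
Sorted (with $ < everything):
  sorted[0] = $acagecbedcaceedec  (last char: 'c')
  sorted[1] = acagecbedcaceedec$  (last char: '$')
  sorted[2] = aceedec$acagecbedc  (last char: 'c')
  sorted[3] = agecbedcaceedec$ac  (last char: 'c')
  sorted[4] = bedcaceedec$acagec  (last char: 'c')
  sorted[5] = c$acagecbedcaceede  (last char: 'e')
  sorted[6] = caceedec$acagecbed  (last char: 'd')
  sorted[7] = cagecbedcaceedec$a  (last char: 'a')
  sorted[8] = cbedcaceedec$acage  (last char: 'e')
  sorted[9] = ceedec$acagecbedca  (last char: 'a')
  sorted[10] = dcaceedec$acagecbe  (last char: 'e')
  sorted[11] = dec$acagecbedcacee  (last char: 'e')
  sorted[12] = ec$acagecbedcaceed  (last char: 'd')
  sorted[13] = ecbedcaceedec$acag  (last char: 'g')
  sorted[14] = edcaceedec$acagecb  (last char: 'b')
  sorted[15] = edec$acagecbedcace  (last char: 'e')
  sorted[16] = eedec$acagecbedcac  (last char: 'c')
  sorted[17] = gecbedcaceedec$aca  (last char: 'a')
Last column: c$cccedaeaeedgbeca
Original string S is at sorted index 1

Answer: c$cccedaeaeedgbeca
1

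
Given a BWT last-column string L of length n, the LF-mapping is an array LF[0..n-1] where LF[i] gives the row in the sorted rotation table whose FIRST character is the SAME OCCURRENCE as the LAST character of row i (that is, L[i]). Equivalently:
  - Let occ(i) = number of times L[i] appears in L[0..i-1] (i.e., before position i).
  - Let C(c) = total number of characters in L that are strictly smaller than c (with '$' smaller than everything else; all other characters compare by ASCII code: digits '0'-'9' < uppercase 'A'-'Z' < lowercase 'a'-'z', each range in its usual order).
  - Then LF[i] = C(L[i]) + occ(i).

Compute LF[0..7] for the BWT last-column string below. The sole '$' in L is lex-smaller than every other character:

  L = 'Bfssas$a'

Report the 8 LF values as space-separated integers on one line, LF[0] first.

Answer: 1 4 5 6 2 7 0 3

Derivation:
Char counts: '$':1, 'B':1, 'a':2, 'f':1, 's':3
C (first-col start): C('$')=0, C('B')=1, C('a')=2, C('f')=4, C('s')=5
L[0]='B': occ=0, LF[0]=C('B')+0=1+0=1
L[1]='f': occ=0, LF[1]=C('f')+0=4+0=4
L[2]='s': occ=0, LF[2]=C('s')+0=5+0=5
L[3]='s': occ=1, LF[3]=C('s')+1=5+1=6
L[4]='a': occ=0, LF[4]=C('a')+0=2+0=2
L[5]='s': occ=2, LF[5]=C('s')+2=5+2=7
L[6]='$': occ=0, LF[6]=C('$')+0=0+0=0
L[7]='a': occ=1, LF[7]=C('a')+1=2+1=3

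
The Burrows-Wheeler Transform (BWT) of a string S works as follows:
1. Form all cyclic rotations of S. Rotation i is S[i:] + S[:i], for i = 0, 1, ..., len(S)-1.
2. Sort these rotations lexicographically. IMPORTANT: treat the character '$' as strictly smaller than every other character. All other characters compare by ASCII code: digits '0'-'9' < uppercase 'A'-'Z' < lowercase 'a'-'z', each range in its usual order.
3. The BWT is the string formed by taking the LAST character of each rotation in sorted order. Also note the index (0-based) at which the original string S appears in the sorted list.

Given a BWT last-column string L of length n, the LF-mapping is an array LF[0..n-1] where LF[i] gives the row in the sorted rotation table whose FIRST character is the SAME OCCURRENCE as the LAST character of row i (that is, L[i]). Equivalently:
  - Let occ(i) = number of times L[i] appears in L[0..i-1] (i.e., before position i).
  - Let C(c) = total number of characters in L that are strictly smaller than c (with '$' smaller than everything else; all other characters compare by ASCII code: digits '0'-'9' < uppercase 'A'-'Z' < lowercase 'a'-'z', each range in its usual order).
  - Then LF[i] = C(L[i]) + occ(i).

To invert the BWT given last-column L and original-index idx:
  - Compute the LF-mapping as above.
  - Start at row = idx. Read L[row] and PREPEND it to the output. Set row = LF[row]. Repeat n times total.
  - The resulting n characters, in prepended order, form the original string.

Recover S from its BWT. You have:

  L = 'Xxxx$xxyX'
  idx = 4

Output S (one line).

LF mapping: 1 3 4 5 0 6 7 8 2
Walk LF starting at row 4, prepending L[row]:
  step 1: row=4, L[4]='$', prepend. Next row=LF[4]=0
  step 2: row=0, L[0]='X', prepend. Next row=LF[0]=1
  step 3: row=1, L[1]='x', prepend. Next row=LF[1]=3
  step 4: row=3, L[3]='x', prepend. Next row=LF[3]=5
  step 5: row=5, L[5]='x', prepend. Next row=LF[5]=6
  step 6: row=6, L[6]='x', prepend. Next row=LF[6]=7
  step 7: row=7, L[7]='y', prepend. Next row=LF[7]=8
  step 8: row=8, L[8]='X', prepend. Next row=LF[8]=2
  step 9: row=2, L[2]='x', prepend. Next row=LF[2]=4
Reversed output: xXyxxxxX$

Answer: xXyxxxxX$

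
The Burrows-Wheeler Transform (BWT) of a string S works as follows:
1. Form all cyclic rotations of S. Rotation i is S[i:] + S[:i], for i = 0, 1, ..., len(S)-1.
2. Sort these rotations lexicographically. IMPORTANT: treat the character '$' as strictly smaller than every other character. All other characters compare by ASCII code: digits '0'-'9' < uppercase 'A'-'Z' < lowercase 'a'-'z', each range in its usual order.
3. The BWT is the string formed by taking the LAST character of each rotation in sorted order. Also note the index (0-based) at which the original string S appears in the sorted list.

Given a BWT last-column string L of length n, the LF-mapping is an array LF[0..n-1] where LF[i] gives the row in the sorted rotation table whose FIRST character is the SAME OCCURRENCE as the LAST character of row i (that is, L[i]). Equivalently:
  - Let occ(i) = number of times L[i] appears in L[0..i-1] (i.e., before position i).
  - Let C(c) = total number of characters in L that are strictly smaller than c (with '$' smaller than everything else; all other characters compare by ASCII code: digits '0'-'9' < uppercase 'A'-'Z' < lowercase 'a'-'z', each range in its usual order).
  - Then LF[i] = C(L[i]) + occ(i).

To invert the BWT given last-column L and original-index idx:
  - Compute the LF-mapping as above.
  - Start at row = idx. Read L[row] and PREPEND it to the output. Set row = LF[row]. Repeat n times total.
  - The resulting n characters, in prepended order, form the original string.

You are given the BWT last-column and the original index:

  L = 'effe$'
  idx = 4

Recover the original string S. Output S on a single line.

Answer: fefe$

Derivation:
LF mapping: 1 3 4 2 0
Walk LF starting at row 4, prepending L[row]:
  step 1: row=4, L[4]='$', prepend. Next row=LF[4]=0
  step 2: row=0, L[0]='e', prepend. Next row=LF[0]=1
  step 3: row=1, L[1]='f', prepend. Next row=LF[1]=3
  step 4: row=3, L[3]='e', prepend. Next row=LF[3]=2
  step 5: row=2, L[2]='f', prepend. Next row=LF[2]=4
Reversed output: fefe$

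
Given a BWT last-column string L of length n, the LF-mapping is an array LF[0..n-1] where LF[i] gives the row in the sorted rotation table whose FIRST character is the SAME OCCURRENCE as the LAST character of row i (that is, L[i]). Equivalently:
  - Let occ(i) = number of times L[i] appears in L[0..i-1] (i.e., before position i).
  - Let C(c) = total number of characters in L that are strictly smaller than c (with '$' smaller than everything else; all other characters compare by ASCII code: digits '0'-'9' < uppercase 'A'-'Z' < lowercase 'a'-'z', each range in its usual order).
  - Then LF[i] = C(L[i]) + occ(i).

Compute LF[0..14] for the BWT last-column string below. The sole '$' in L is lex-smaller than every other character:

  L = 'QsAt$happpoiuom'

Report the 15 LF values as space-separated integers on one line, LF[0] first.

Char counts: '$':1, 'A':1, 'Q':1, 'a':1, 'h':1, 'i':1, 'm':1, 'o':2, 'p':3, 's':1, 't':1, 'u':1
C (first-col start): C('$')=0, C('A')=1, C('Q')=2, C('a')=3, C('h')=4, C('i')=5, C('m')=6, C('o')=7, C('p')=9, C('s')=12, C('t')=13, C('u')=14
L[0]='Q': occ=0, LF[0]=C('Q')+0=2+0=2
L[1]='s': occ=0, LF[1]=C('s')+0=12+0=12
L[2]='A': occ=0, LF[2]=C('A')+0=1+0=1
L[3]='t': occ=0, LF[3]=C('t')+0=13+0=13
L[4]='$': occ=0, LF[4]=C('$')+0=0+0=0
L[5]='h': occ=0, LF[5]=C('h')+0=4+0=4
L[6]='a': occ=0, LF[6]=C('a')+0=3+0=3
L[7]='p': occ=0, LF[7]=C('p')+0=9+0=9
L[8]='p': occ=1, LF[8]=C('p')+1=9+1=10
L[9]='p': occ=2, LF[9]=C('p')+2=9+2=11
L[10]='o': occ=0, LF[10]=C('o')+0=7+0=7
L[11]='i': occ=0, LF[11]=C('i')+0=5+0=5
L[12]='u': occ=0, LF[12]=C('u')+0=14+0=14
L[13]='o': occ=1, LF[13]=C('o')+1=7+1=8
L[14]='m': occ=0, LF[14]=C('m')+0=6+0=6

Answer: 2 12 1 13 0 4 3 9 10 11 7 5 14 8 6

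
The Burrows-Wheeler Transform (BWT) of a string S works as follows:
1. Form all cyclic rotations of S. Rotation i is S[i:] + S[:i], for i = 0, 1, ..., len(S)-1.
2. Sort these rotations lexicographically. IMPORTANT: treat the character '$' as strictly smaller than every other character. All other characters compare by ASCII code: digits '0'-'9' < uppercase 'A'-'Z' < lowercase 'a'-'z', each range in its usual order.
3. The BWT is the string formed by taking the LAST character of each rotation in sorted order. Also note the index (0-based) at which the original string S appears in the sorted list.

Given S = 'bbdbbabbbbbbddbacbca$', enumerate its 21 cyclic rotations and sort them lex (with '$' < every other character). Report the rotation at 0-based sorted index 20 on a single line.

Answer: ddbacbca$bbdbbabbbbbb

Derivation:
All 21 rotations (rotation i = S[i:]+S[:i]):
  rot[0] = bbdbbabbbbbbddbacbca$
  rot[1] = bdbbabbbbbbddbacbca$b
  rot[2] = dbbabbbbbbddbacbca$bb
  rot[3] = bbabbbbbbddbacbca$bbd
  rot[4] = babbbbbbddbacbca$bbdb
  rot[5] = abbbbbbddbacbca$bbdbb
  rot[6] = bbbbbbddbacbca$bbdbba
  rot[7] = bbbbbddbacbca$bbdbbab
  rot[8] = bbbbddbacbca$bbdbbabb
  rot[9] = bbbddbacbca$bbdbbabbb
  rot[10] = bbddbacbca$bbdbbabbbb
  rot[11] = bddbacbca$bbdbbabbbbb
  rot[12] = ddbacbca$bbdbbabbbbbb
  rot[13] = dbacbca$bbdbbabbbbbbd
  rot[14] = bacbca$bbdbbabbbbbbdd
  rot[15] = acbca$bbdbbabbbbbbddb
  rot[16] = cbca$bbdbbabbbbbbddba
  rot[17] = bca$bbdbbabbbbbbddbac
  rot[18] = ca$bbdbbabbbbbbddbacb
  rot[19] = a$bbdbbabbbbbbddbacbc
  rot[20] = $bbdbbabbbbbbddbacbca
Sorted (with $ < everything):
  sorted[0] = $bbdbbabbbbbbddbacbca
  sorted[1] = a$bbdbbabbbbbbddbacbc
  sorted[2] = abbbbbbddbacbca$bbdbb
  sorted[3] = acbca$bbdbbabbbbbbddb
  sorted[4] = babbbbbbddbacbca$bbdb
  sorted[5] = bacbca$bbdbbabbbbbbdd
  sorted[6] = bbabbbbbbddbacbca$bbd
  sorted[7] = bbbbbbddbacbca$bbdbba
  sorted[8] = bbbbbddbacbca$bbdbbab
  sorted[9] = bbbbddbacbca$bbdbbabb
  sorted[10] = bbbddbacbca$bbdbbabbb
  sorted[11] = bbdbbabbbbbbddbacbca$
  sorted[12] = bbddbacbca$bbdbbabbbb
  sorted[13] = bca$bbdbbabbbbbbddbac
  sorted[14] = bdbbabbbbbbddbacbca$b
  sorted[15] = bddbacbca$bbdbbabbbbb
  sorted[16] = ca$bbdbbabbbbbbddbacb
  sorted[17] = cbca$bbdbbabbbbbbddba
  sorted[18] = dbacbca$bbdbbabbbbbbd
  sorted[19] = dbbabbbbbbddbacbca$bb
  sorted[20] = ddbacbca$bbdbbabbbbbb
sorted[20] = ddbacbca$bbdbbabbbbbb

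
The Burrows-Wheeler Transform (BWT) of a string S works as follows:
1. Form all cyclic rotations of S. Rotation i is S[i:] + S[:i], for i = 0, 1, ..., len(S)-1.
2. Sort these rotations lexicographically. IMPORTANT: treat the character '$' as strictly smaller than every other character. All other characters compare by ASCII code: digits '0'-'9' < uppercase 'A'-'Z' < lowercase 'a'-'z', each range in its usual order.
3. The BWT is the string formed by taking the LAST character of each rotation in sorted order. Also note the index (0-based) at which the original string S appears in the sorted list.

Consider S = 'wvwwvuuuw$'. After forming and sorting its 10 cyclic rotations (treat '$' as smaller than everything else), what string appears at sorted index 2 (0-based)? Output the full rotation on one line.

Answer: uuw$wvwwvu

Derivation:
All 10 rotations (rotation i = S[i:]+S[:i]):
  rot[0] = wvwwvuuuw$
  rot[1] = vwwvuuuw$w
  rot[2] = wwvuuuw$wv
  rot[3] = wvuuuw$wvw
  rot[4] = vuuuw$wvww
  rot[5] = uuuw$wvwwv
  rot[6] = uuw$wvwwvu
  rot[7] = uw$wvwwvuu
  rot[8] = w$wvwwvuuu
  rot[9] = $wvwwvuuuw
Sorted (with $ < everything):
  sorted[0] = $wvwwvuuuw
  sorted[1] = uuuw$wvwwv
  sorted[2] = uuw$wvwwvu
  sorted[3] = uw$wvwwvuu
  sorted[4] = vuuuw$wvww
  sorted[5] = vwwvuuuw$w
  sorted[6] = w$wvwwvuuu
  sorted[7] = wvuuuw$wvw
  sorted[8] = wvwwvuuuw$
  sorted[9] = wwvuuuw$wv
sorted[2] = uuw$wvwwvu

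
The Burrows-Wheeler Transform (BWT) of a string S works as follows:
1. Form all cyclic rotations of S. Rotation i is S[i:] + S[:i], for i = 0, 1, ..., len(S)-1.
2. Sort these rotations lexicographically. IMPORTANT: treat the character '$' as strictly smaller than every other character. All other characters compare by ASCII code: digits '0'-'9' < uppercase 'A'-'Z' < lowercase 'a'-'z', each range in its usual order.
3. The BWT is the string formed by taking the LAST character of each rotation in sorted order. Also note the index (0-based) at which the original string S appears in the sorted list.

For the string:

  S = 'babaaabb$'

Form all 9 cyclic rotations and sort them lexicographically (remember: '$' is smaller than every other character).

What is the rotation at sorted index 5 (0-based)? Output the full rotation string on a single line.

Answer: b$babaaab

Derivation:
All 9 rotations (rotation i = S[i:]+S[:i]):
  rot[0] = babaaabb$
  rot[1] = abaaabb$b
  rot[2] = baaabb$ba
  rot[3] = aaabb$bab
  rot[4] = aabb$baba
  rot[5] = abb$babaa
  rot[6] = bb$babaaa
  rot[7] = b$babaaab
  rot[8] = $babaaabb
Sorted (with $ < everything):
  sorted[0] = $babaaabb
  sorted[1] = aaabb$bab
  sorted[2] = aabb$baba
  sorted[3] = abaaabb$b
  sorted[4] = abb$babaa
  sorted[5] = b$babaaab
  sorted[6] = baaabb$ba
  sorted[7] = babaaabb$
  sorted[8] = bb$babaaa
sorted[5] = b$babaaab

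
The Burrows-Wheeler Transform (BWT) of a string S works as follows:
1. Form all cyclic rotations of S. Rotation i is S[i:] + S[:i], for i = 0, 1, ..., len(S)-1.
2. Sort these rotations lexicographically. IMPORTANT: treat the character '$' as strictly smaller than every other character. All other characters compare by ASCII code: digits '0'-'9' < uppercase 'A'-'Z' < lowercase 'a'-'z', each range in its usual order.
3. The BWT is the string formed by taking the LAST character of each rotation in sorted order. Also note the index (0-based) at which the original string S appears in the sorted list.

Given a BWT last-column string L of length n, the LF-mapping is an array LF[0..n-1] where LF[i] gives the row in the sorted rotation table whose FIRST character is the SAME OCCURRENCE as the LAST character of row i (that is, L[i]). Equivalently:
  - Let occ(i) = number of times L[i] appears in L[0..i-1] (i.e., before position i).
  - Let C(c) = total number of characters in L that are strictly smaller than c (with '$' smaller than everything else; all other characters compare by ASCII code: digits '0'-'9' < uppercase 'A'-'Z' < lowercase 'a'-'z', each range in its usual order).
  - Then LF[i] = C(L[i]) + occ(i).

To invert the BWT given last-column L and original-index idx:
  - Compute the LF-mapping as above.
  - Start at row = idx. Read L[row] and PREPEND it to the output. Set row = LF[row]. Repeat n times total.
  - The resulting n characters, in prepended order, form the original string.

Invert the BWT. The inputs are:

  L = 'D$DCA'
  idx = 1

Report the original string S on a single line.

LF mapping: 3 0 4 2 1
Walk LF starting at row 1, prepending L[row]:
  step 1: row=1, L[1]='$', prepend. Next row=LF[1]=0
  step 2: row=0, L[0]='D', prepend. Next row=LF[0]=3
  step 3: row=3, L[3]='C', prepend. Next row=LF[3]=2
  step 4: row=2, L[2]='D', prepend. Next row=LF[2]=4
  step 5: row=4, L[4]='A', prepend. Next row=LF[4]=1
Reversed output: ADCD$

Answer: ADCD$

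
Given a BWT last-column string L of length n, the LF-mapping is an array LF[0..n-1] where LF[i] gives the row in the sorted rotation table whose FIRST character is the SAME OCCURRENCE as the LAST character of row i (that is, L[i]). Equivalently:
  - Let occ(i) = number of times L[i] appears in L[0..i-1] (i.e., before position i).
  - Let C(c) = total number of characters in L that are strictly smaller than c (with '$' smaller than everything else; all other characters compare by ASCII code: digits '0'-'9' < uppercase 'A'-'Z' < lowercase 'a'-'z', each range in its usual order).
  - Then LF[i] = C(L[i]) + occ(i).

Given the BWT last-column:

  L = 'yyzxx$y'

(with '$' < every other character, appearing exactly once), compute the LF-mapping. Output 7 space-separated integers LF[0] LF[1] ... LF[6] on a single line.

Answer: 3 4 6 1 2 0 5

Derivation:
Char counts: '$':1, 'x':2, 'y':3, 'z':1
C (first-col start): C('$')=0, C('x')=1, C('y')=3, C('z')=6
L[0]='y': occ=0, LF[0]=C('y')+0=3+0=3
L[1]='y': occ=1, LF[1]=C('y')+1=3+1=4
L[2]='z': occ=0, LF[2]=C('z')+0=6+0=6
L[3]='x': occ=0, LF[3]=C('x')+0=1+0=1
L[4]='x': occ=1, LF[4]=C('x')+1=1+1=2
L[5]='$': occ=0, LF[5]=C('$')+0=0+0=0
L[6]='y': occ=2, LF[6]=C('y')+2=3+2=5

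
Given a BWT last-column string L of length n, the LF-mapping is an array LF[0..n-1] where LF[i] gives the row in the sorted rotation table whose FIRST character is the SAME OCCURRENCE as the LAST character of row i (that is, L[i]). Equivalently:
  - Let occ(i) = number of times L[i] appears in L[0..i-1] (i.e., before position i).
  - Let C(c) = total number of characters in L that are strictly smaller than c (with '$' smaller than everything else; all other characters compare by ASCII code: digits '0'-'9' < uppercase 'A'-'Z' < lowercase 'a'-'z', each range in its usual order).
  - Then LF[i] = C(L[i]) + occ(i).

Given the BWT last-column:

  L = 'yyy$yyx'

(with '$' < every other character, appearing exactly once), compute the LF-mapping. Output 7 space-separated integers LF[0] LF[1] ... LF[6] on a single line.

Char counts: '$':1, 'x':1, 'y':5
C (first-col start): C('$')=0, C('x')=1, C('y')=2
L[0]='y': occ=0, LF[0]=C('y')+0=2+0=2
L[1]='y': occ=1, LF[1]=C('y')+1=2+1=3
L[2]='y': occ=2, LF[2]=C('y')+2=2+2=4
L[3]='$': occ=0, LF[3]=C('$')+0=0+0=0
L[4]='y': occ=3, LF[4]=C('y')+3=2+3=5
L[5]='y': occ=4, LF[5]=C('y')+4=2+4=6
L[6]='x': occ=0, LF[6]=C('x')+0=1+0=1

Answer: 2 3 4 0 5 6 1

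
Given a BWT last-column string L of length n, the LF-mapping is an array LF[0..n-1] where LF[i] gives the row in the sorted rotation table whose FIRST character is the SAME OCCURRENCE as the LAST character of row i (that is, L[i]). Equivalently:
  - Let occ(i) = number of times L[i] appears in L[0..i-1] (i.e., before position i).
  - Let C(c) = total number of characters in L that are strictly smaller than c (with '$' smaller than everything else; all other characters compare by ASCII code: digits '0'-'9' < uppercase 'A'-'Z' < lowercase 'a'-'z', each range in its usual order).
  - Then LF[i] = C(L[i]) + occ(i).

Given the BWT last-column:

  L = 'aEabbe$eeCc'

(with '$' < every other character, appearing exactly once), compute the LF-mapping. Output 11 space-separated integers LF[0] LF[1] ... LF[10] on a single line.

Char counts: '$':1, 'C':1, 'E':1, 'a':2, 'b':2, 'c':1, 'e':3
C (first-col start): C('$')=0, C('C')=1, C('E')=2, C('a')=3, C('b')=5, C('c')=7, C('e')=8
L[0]='a': occ=0, LF[0]=C('a')+0=3+0=3
L[1]='E': occ=0, LF[1]=C('E')+0=2+0=2
L[2]='a': occ=1, LF[2]=C('a')+1=3+1=4
L[3]='b': occ=0, LF[3]=C('b')+0=5+0=5
L[4]='b': occ=1, LF[4]=C('b')+1=5+1=6
L[5]='e': occ=0, LF[5]=C('e')+0=8+0=8
L[6]='$': occ=0, LF[6]=C('$')+0=0+0=0
L[7]='e': occ=1, LF[7]=C('e')+1=8+1=9
L[8]='e': occ=2, LF[8]=C('e')+2=8+2=10
L[9]='C': occ=0, LF[9]=C('C')+0=1+0=1
L[10]='c': occ=0, LF[10]=C('c')+0=7+0=7

Answer: 3 2 4 5 6 8 0 9 10 1 7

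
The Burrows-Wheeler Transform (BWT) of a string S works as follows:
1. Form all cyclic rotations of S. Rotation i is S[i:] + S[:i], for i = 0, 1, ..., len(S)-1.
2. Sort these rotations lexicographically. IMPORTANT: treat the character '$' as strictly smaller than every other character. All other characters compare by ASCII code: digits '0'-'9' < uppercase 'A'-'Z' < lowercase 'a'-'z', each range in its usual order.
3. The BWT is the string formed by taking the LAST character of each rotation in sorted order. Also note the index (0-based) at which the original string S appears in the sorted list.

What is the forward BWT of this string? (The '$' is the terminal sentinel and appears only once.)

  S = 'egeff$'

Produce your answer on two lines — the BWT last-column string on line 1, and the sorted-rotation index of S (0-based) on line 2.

Answer: fg$fee
2

Derivation:
All 6 rotations (rotation i = S[i:]+S[:i]):
  rot[0] = egeff$
  rot[1] = geff$e
  rot[2] = eff$eg
  rot[3] = ff$ege
  rot[4] = f$egef
  rot[5] = $egeff
Sorted (with $ < everything):
  sorted[0] = $egeff  (last char: 'f')
  sorted[1] = eff$eg  (last char: 'g')
  sorted[2] = egeff$  (last char: '$')
  sorted[3] = f$egef  (last char: 'f')
  sorted[4] = ff$ege  (last char: 'e')
  sorted[5] = geff$e  (last char: 'e')
Last column: fg$fee
Original string S is at sorted index 2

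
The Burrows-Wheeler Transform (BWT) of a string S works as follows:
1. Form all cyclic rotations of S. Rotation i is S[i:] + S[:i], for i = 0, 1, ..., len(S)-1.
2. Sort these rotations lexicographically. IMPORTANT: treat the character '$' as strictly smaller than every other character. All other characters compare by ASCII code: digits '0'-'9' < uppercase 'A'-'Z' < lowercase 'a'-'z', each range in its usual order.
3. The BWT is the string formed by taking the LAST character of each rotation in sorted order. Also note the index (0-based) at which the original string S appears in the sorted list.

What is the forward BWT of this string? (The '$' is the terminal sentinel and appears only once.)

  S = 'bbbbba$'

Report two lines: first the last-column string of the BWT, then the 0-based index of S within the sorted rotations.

All 7 rotations (rotation i = S[i:]+S[:i]):
  rot[0] = bbbbba$
  rot[1] = bbbba$b
  rot[2] = bbba$bb
  rot[3] = bba$bbb
  rot[4] = ba$bbbb
  rot[5] = a$bbbbb
  rot[6] = $bbbbba
Sorted (with $ < everything):
  sorted[0] = $bbbbba  (last char: 'a')
  sorted[1] = a$bbbbb  (last char: 'b')
  sorted[2] = ba$bbbb  (last char: 'b')
  sorted[3] = bba$bbb  (last char: 'b')
  sorted[4] = bbba$bb  (last char: 'b')
  sorted[5] = bbbba$b  (last char: 'b')
  sorted[6] = bbbbba$  (last char: '$')
Last column: abbbbb$
Original string S is at sorted index 6

Answer: abbbbb$
6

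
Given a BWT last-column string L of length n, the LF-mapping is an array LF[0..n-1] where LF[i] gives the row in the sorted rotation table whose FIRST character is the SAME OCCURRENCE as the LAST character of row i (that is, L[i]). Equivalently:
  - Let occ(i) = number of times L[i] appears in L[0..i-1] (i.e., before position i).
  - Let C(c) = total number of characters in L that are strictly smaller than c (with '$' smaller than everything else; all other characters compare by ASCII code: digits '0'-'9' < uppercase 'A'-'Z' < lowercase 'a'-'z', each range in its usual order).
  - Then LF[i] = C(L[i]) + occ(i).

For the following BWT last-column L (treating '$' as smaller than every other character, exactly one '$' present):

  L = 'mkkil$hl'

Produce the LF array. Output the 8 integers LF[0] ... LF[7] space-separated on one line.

Answer: 7 3 4 2 5 0 1 6

Derivation:
Char counts: '$':1, 'h':1, 'i':1, 'k':2, 'l':2, 'm':1
C (first-col start): C('$')=0, C('h')=1, C('i')=2, C('k')=3, C('l')=5, C('m')=7
L[0]='m': occ=0, LF[0]=C('m')+0=7+0=7
L[1]='k': occ=0, LF[1]=C('k')+0=3+0=3
L[2]='k': occ=1, LF[2]=C('k')+1=3+1=4
L[3]='i': occ=0, LF[3]=C('i')+0=2+0=2
L[4]='l': occ=0, LF[4]=C('l')+0=5+0=5
L[5]='$': occ=0, LF[5]=C('$')+0=0+0=0
L[6]='h': occ=0, LF[6]=C('h')+0=1+0=1
L[7]='l': occ=1, LF[7]=C('l')+1=5+1=6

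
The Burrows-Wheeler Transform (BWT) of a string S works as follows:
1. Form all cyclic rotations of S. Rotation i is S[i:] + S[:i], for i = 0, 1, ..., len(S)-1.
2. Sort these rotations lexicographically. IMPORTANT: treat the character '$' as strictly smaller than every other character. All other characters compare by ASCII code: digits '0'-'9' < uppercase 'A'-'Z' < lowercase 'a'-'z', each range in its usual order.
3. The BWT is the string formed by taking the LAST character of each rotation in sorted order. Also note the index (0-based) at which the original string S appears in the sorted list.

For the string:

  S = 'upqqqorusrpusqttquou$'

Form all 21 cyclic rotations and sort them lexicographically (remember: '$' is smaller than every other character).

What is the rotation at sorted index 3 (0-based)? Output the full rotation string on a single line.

Answer: pqqqorusrpusqttquou$u

Derivation:
All 21 rotations (rotation i = S[i:]+S[:i]):
  rot[0] = upqqqorusrpusqttquou$
  rot[1] = pqqqorusrpusqttquou$u
  rot[2] = qqqorusrpusqttquou$up
  rot[3] = qqorusrpusqttquou$upq
  rot[4] = qorusrpusqttquou$upqq
  rot[5] = orusrpusqttquou$upqqq
  rot[6] = rusrpusqttquou$upqqqo
  rot[7] = usrpusqttquou$upqqqor
  rot[8] = srpusqttquou$upqqqoru
  rot[9] = rpusqttquou$upqqqorus
  rot[10] = pusqttquou$upqqqorusr
  rot[11] = usqttquou$upqqqorusrp
  rot[12] = sqttquou$upqqqorusrpu
  rot[13] = qttquou$upqqqorusrpus
  rot[14] = ttquou$upqqqorusrpusq
  rot[15] = tquou$upqqqorusrpusqt
  rot[16] = quou$upqqqorusrpusqtt
  rot[17] = uou$upqqqorusrpusqttq
  rot[18] = ou$upqqqorusrpusqttqu
  rot[19] = u$upqqqorusrpusqttquo
  rot[20] = $upqqqorusrpusqttquou
Sorted (with $ < everything):
  sorted[0] = $upqqqorusrpusqttquou
  sorted[1] = orusrpusqttquou$upqqq
  sorted[2] = ou$upqqqorusrpusqttqu
  sorted[3] = pqqqorusrpusqttquou$u
  sorted[4] = pusqttquou$upqqqorusr
  sorted[5] = qorusrpusqttquou$upqq
  sorted[6] = qqorusrpusqttquou$upq
  sorted[7] = qqqorusrpusqttquou$up
  sorted[8] = qttquou$upqqqorusrpus
  sorted[9] = quou$upqqqorusrpusqtt
  sorted[10] = rpusqttquou$upqqqorus
  sorted[11] = rusrpusqttquou$upqqqo
  sorted[12] = sqttquou$upqqqorusrpu
  sorted[13] = srpusqttquou$upqqqoru
  sorted[14] = tquou$upqqqorusrpusqt
  sorted[15] = ttquou$upqqqorusrpusq
  sorted[16] = u$upqqqorusrpusqttquo
  sorted[17] = uou$upqqqorusrpusqttq
  sorted[18] = upqqqorusrpusqttquou$
  sorted[19] = usqttquou$upqqqorusrp
  sorted[20] = usrpusqttquou$upqqqor
sorted[3] = pqqqorusrpusqttquou$u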